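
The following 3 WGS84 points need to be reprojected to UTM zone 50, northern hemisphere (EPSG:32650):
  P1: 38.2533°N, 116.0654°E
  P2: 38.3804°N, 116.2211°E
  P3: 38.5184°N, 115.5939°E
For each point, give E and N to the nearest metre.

UTM zone 50N: λ₀ = 117°, k₀ = 0.9996.
P1 (38.2533°, 116.0654°) → (418226.804, 4234332.735) m.
P2 (38.3804°, 116.2211°) → (431968.932, 4248309.678) m.
P3 (38.5184°, 115.5939°) → (377419.478, 4264271.948) m.

P1: E 418227 m, N 4234333 m; P2: E 431969 m, N 4248310 m; P3: E 377419 m, N 4264272 m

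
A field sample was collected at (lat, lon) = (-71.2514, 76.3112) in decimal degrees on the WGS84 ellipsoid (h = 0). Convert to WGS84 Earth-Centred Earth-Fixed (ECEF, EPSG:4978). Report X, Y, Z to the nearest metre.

WGS84: a = 6378137 m, e² = 0.006694380; N(φ) = a/√(1−e²sin²φ) = 6397366.940 m.
X = (N+h)·cosφ·cosλ = 486600.386 m; Y = (N+h)·cosφ·sinλ = 1997812.127 m; Z = (N(1−e²)+h)·sinφ = -6017355.799 m.

X 486600 m, Y 1997812 m, Z -6017356 m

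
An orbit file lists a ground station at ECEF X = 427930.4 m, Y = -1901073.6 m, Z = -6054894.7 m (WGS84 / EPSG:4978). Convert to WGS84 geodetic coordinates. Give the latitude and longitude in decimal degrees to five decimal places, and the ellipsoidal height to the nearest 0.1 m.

lat -72.27220°, lon -77.31420°, h 1985.2 m

λ = atan2(Y, X) = -77.31419948°; p = √(X²+Y²) = 1948641.9 m.
Bowring's method on WGS84 (a = 6378137 m, b = 6356752.314 m) gives φ = -72.27219964°, h = 1985.221 m.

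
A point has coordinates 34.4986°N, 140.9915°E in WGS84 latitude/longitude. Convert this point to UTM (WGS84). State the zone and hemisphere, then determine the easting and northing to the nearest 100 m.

Zone 54N: E 499200 m, N 3817400 m

Longitude 140.9915° lies in the 6° band [138°, 144°), giving zone 54; latitude is north of the equator, so 54N.
Zone 54 central meridian λ₀ = 6×54 − 183 = 141°; Δλ = -0.0085°.
Transverse Mercator on WGS84 with k₀ = 0.9996 gives E = 499219.659 m, N = 3817442.039 m.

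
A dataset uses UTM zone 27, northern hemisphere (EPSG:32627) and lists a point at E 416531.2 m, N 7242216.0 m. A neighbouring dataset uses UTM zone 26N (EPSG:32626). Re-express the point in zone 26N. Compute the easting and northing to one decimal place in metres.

E 696251.8 m, N 7247585.9 m

UTM 27N → geographic: φ = 65.29230043°, λ = -22.78980049°.
UTM 26N (λ₀ = -27°) forward: E = 696251.832 m, N = 7247585.878 m.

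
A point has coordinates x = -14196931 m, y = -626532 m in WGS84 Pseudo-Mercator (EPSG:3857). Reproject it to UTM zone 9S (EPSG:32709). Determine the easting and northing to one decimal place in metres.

E 662456.4 m, N 9378685.6 m

Web Mercator inverse (R = 6378137 m) → φ = -5.61920301°, λ = -127.53320105°.
UTM 9S forward: E = 662456.414 m, N = 9378685.625 m.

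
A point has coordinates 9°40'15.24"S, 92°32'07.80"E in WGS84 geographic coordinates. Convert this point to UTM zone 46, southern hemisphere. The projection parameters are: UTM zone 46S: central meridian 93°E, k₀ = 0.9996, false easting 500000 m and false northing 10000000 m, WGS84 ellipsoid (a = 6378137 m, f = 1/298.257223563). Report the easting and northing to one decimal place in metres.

E 449042.0 m, N 8930938.9 m

Zone 46 central meridian λ₀ = 6×46 − 183 = 93°; Δλ = -0.4645°.
Transverse Mercator on WGS84 with k₀ = 0.9996 gives E = 449041.967 m, N = 8930938.908 m.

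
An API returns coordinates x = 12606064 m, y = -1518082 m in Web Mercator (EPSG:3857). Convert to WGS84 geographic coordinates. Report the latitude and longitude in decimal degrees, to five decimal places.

lat -13.51020°, lon 113.24220°

R = 6378137 m. λ = x/R = 113.24219964°.
φ = 2·arctan(exp(y/R)) − 90° = 2·arctan(0.78819) − 90° = -13.51019831°.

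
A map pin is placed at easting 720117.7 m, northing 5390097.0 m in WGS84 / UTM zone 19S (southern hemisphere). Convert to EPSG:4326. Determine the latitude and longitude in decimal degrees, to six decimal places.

lat -41.610500°, lon -66.358301°

Zone 19S: λ₀ = -69°, k₀ = 0.9996, false easting 500000 m, false northing 10000000 m.
Meridian distance M = (N − FN)/k₀ = -4611747.7 m.
Inverse transverse Mercator on WGS84 gives φ = -41.61050034°, λ = -66.35830055°.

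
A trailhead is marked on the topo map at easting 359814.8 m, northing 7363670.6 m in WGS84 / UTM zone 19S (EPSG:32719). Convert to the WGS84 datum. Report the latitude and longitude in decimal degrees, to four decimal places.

Zone 19S: λ₀ = -69°, k₀ = 0.9996, false easting 500000 m, false northing 10000000 m.
Meridian distance M = (N − FN)/k₀ = -2637384.4 m.
Inverse transverse Mercator on WGS84 gives φ = -23.83220004°, λ = -70.37640010°.

lat -23.8322°, lon -70.3764°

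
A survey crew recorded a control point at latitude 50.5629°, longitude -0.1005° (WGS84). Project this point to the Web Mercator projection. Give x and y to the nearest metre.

x -11188 m, y 6544337 m

Web Mercator is spherical with R = a = 6378137 m.
x = R·λ = 6378137 × -0.001754056 = -11187.609 m.
y = R·ln tan(π/4 + φ/2) = 6378137 × 1.026057763 = 6544336.980 m.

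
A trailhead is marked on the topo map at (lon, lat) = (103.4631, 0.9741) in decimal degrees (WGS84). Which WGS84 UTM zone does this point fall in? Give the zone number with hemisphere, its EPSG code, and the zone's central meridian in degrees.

UTM zone = ⌊(λ + 180)/6⌋ + 1; 103.4631° ∈ [102°, 108°) → zone 48.
Hemisphere: N (φ ≥ 0).
Central meridian λ₀ = 6×48 − 183 = 105°.
EPSG code: 32648.

Zone 48N (EPSG:32648), central meridian 105°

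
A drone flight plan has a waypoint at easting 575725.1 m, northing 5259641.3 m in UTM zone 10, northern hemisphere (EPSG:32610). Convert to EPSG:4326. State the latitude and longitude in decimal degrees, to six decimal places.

lat 47.485800°, lon -121.994801°

Zone 10N: λ₀ = -123°, k₀ = 0.9996, false easting 500000 m.
Meridian distance M = (N − FN)/k₀ = 5261746.0 m.
Inverse transverse Mercator on WGS84 gives φ = 47.48580036°, λ = -121.99480051°.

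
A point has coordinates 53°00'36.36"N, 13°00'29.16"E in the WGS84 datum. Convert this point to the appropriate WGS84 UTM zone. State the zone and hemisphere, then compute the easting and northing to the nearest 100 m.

Longitude 13.0081° lies in the 6° band [12°, 18°), giving zone 33; latitude is north of the equator, so 33N.
Zone 33 central meridian λ₀ = 6×33 − 183 = 15°; Δλ = -1.9919°.
Transverse Mercator on WGS84 with k₀ = 0.9996 gives E = 366361.459 m, N = 5875249.859 m.

Zone 33N: E 366400 m, N 5875200 m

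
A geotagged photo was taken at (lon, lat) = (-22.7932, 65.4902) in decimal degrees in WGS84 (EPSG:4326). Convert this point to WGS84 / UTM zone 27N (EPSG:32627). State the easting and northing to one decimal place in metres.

Zone 27 central meridian λ₀ = 6×27 − 183 = -21°; Δλ = -1.7932°.
Transverse Mercator on WGS84 with k₀ = 0.9996 gives E = 417000.313 m, N = 7264270.120 m.

E 417000.3 m, N 7264270.1 m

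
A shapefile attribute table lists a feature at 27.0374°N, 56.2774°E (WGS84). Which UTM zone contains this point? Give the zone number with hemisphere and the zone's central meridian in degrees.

UTM zone = ⌊(λ + 180)/6⌋ + 1; 56.2774° ∈ [54°, 60°) → zone 40.
Hemisphere: N (φ ≥ 0).
Central meridian λ₀ = 6×40 − 183 = 57°.

Zone 40N, central meridian 57°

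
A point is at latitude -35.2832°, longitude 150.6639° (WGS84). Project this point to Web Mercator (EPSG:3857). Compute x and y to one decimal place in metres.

x 16771828.6 m, y -4202433.8 m

Web Mercator is spherical with R = a = 6378137 m.
x = R·λ = 6378137 × 2.629581119 = 16771828.629 m.
y = R·ln tan(π/4 + φ/2) = 6378137 × -0.658881081 = -4202433.803 m.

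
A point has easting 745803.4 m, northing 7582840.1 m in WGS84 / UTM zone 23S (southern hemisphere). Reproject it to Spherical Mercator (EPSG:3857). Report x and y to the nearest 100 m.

x -4744600 m, y -2492500 m

Unproject from UTM 23S (λ₀ = -45°) → φ = -21.84130001°, λ = -42.62179999°.
Web Mercator (R = 6378137 m): x = -4744637.071 m, y = -2492482.036 m.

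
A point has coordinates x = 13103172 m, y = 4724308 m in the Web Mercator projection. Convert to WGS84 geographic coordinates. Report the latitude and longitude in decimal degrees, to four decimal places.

lat 39.0184°, lon 117.7078°

R = 6378137 m. λ = x/R = 117.70779678°.
φ = 2·arctan(exp(y/R)) − 90° = 2·arctan(2.09741) − 90° = 39.01840309°.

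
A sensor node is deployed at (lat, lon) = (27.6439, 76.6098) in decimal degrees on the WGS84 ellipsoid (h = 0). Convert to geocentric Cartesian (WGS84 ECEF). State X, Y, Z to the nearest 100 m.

WGS84: a = 6378137 m, e² = 0.006694380; N(φ) = a/√(1−e²sin²φ) = 6382737.795 m.
X = (N+h)·cosφ·cosλ = 1309393.769 m; Y = (N+h)·cosφ·sinλ = 5500432.802 m; Z = (N(1−e²)+h)·sinφ = 2941605.241 m.

X 1309400 m, Y 5500400 m, Z 2941600 m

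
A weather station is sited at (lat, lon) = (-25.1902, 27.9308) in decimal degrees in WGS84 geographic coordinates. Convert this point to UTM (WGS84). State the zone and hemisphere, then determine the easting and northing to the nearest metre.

Zone 35S: E 593784 m, N 7213667 m

Longitude 27.9308° lies in the 6° band [24°, 30°), giving zone 35; latitude is south of the equator, so 35S.
Zone 35 central meridian λ₀ = 6×35 − 183 = 27°; Δλ = +0.9308°.
Transverse Mercator on WGS84 with k₀ = 0.9996 gives E = 593784.297 m, N = 7213667.153 m.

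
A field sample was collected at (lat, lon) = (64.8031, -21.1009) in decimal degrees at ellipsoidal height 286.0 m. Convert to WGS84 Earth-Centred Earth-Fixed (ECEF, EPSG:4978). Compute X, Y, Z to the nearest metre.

X 2540380 m, Y -980297 m, Z 5748657 m

WGS84: a = 6378137 m, e² = 0.006694380; N(φ) = a/√(1−e²sin²φ) = 6395688.622 m.
X = (N+h)·cosφ·cosλ = 2540380.150 m; Y = (N+h)·cosφ·sinλ = -980296.964 m; Z = (N(1−e²)+h)·sinφ = 5748656.890 m.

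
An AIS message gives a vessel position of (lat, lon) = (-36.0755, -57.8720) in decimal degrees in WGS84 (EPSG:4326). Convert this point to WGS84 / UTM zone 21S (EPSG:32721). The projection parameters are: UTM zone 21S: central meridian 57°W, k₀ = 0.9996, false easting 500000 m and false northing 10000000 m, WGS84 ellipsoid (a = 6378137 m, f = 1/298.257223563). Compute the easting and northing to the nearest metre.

Zone 21 central meridian λ₀ = 6×21 − 183 = -57°; Δλ = -0.8720°.
Transverse Mercator on WGS84 with k₀ = 0.9996 gives E = 421482.755 m, N = 6007325.593 m.

E 421483 m, N 6007326 m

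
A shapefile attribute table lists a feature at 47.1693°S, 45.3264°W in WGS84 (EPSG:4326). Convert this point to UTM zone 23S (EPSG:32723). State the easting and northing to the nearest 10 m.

Zone 23 central meridian λ₀ = 6×23 − 183 = -45°; Δλ = -0.3264°.
Transverse Mercator on WGS84 with k₀ = 0.9996 gives E = 475263.755 m, N = 4775970.244 m.

E 475260 m, N 4775970 m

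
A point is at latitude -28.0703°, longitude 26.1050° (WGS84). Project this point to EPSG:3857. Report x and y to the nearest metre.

x 2905995 m, y -3257840 m

Web Mercator is spherical with R = a = 6378137 m.
x = R·λ = 6378137 × 0.455618201 = 2905995.307 m.
y = R·ln tan(π/4 + φ/2) = 6378137 × -0.510782366 = -3257839.906 m.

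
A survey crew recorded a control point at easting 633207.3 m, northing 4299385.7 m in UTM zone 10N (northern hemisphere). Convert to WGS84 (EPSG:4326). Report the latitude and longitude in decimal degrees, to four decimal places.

Zone 10N: λ₀ = -123°, k₀ = 0.9996, false easting 500000 m.
Meridian distance M = (N − FN)/k₀ = 4301106.1 m.
Inverse transverse Mercator on WGS84 gives φ = 38.83320000°, λ = -121.46529949°.

lat 38.8332°, lon -121.4653°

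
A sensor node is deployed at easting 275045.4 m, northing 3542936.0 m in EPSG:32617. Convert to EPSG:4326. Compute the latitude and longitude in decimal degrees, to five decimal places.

Zone 17N: λ₀ = -81°, k₀ = 0.9996, false easting 500000 m.
Meridian distance M = (N − FN)/k₀ = 3544353.7 m.
Inverse transverse Mercator on WGS84 gives φ = 32.00020016°, λ = -83.38129969°.

lat 32.00020°, lon -83.38130°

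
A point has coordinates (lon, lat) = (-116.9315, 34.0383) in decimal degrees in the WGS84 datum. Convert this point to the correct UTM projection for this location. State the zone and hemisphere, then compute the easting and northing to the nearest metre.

Longitude -116.9315° lies in the 6° band [-120°, -114°), giving zone 11; latitude is north of the equator, so 11N.
Zone 11 central meridian λ₀ = 6×11 − 183 = -117°; Δλ = +0.0685°.
Transverse Mercator on WGS84 with k₀ = 0.9996 gives E = 506322.987 m, N = 3766404.735 m.

Zone 11N: E 506323 m, N 3766405 m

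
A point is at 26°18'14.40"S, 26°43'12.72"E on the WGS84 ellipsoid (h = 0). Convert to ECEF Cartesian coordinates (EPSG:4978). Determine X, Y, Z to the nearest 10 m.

WGS84: a = 6378137 m, e² = 0.006694380; N(φ) = a/√(1−e²sin²φ) = 6382333.356 m.
X = (N+h)·cosφ·cosλ = 5110497.920 m; Y = (N+h)·cosφ·sinλ = 2572570.581 m; Z = (N(1−e²)+h)·sinφ = -2809294.252 m.

X 5110500 m, Y 2572570 m, Z -2809290 m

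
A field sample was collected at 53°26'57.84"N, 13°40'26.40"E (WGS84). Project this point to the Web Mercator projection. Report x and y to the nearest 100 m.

x 1522200 m, y 7066600 m

Web Mercator is spherical with R = a = 6378137 m.
x = R·λ = 6378137 × 0.238656322 = 1522182.717 m.
y = R·ln tan(π/4 + φ/2) = 6378137 × 1.107935008 = 7066561.267 m.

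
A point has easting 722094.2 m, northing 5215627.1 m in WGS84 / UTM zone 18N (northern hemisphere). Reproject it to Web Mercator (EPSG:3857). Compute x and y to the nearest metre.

x -8023408 m, y 5951350 m

Unproject from UTM 18N (λ₀ = -75°) → φ = 47.05680027°, λ = -72.07550056°.
Web Mercator (R = 6378137 m): x = -8023408.021 m, y = 5951350.256 m.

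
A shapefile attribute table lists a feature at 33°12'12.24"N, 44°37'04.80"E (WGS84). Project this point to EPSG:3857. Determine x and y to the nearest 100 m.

x 4966900 m, y 3922300 m

Web Mercator is spherical with R = a = 6378137 m.
x = R·λ = 6378137 × 0.778731006 = 4966853.040 m.
y = R·ln tan(π/4 + φ/2) = 6378137 × 0.614965332 = 3922333.137 m.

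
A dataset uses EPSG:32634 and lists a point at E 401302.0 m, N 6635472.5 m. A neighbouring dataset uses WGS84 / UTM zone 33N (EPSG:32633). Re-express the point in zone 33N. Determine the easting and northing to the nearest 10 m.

UTM 34N → geographic: φ = 59.84510018°, λ = 19.23860047°.
UTM 33N (λ₀ = 15°) forward: E = 737416.265 m, N = 6641759.086 m.

E 737420 m, N 6641760 m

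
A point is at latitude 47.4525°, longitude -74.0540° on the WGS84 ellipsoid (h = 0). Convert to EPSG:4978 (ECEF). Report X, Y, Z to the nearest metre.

X 1187048 m, Y -4154502 m, Z 4675928 m

WGS84: a = 6378137 m, e² = 0.006694380; N(φ) = a/√(1−e²sin²φ) = 6389755.794 m.
X = (N+h)·cosφ·cosλ = 1187048.013 m; Y = (N+h)·cosφ·sinλ = -4154502.220 m; Z = (N(1−e²)+h)·sinφ = 4675928.303 m.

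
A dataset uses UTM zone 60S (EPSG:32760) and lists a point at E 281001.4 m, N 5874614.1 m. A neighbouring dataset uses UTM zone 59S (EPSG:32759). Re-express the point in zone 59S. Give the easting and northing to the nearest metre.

E 813182 m, N 5871626 m

UTM 60S → geographic: φ = -37.24929976°, λ = 174.53080047°.
UTM 59S (λ₀ = 171°) forward: E = 813181.540 m, N = 5871626.334 m.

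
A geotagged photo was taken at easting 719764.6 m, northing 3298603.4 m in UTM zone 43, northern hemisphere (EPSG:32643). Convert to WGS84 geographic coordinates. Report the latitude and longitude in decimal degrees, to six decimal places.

Zone 43N: λ₀ = 75°, k₀ = 0.9996, false easting 500000 m.
Meridian distance M = (N − FN)/k₀ = 3299923.4 m.
Inverse transverse Mercator on WGS84 gives φ = 29.79830024°, λ = 77.27369988°.

lat 29.798300°, lon 77.273700°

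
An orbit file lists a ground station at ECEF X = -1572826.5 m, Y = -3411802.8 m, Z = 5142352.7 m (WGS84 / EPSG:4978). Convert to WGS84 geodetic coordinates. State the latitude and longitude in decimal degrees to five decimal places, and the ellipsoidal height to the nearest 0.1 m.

lat 54.03200°, lon -114.74950°, h 4344.4 m

λ = atan2(Y, X) = -114.74949954°; p = √(X²+Y²) = 3756884.6 m.
Bowring's method on WGS84 (a = 6378137 m, b = 6356752.314 m) gives φ = 54.03200011°, h = 4344.390 m.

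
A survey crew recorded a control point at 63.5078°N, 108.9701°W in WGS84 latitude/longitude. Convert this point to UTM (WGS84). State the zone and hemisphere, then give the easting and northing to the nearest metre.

Longitude -108.9701° lies in the 6° band [-114°, -108°), giving zone 12; latitude is north of the equator, so 12N.
Zone 12 central meridian λ₀ = 6×12 − 183 = -111°; Δλ = +2.0299°.
Transverse Mercator on WGS84 with k₀ = 0.9996 gives E = 601016.843 m, N = 7043770.614 m.

Zone 12N: E 601017 m, N 7043771 m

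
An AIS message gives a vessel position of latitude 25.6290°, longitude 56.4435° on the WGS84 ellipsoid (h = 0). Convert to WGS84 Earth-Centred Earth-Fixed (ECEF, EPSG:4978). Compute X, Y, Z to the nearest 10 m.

WGS84: a = 6378137 m, e² = 0.006694380; N(φ) = a/√(1−e²sin²φ) = 6382134.968 m.
X = (N+h)·cosφ·cosλ = 3180697.235 m; Y = (N+h)·cosφ·sinλ = 4795228.622 m; Z = (N(1−e²)+h)·sinφ = 2742062.273 m.

X 3180700 m, Y 4795230 m, Z 2742060 m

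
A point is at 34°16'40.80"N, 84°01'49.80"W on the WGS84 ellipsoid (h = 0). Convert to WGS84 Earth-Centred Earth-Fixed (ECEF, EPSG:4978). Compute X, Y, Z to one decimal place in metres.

X 548694.0 m, Y -5247343.1 m, Z 3571969.8 m

WGS84: a = 6378137 m, e² = 0.006694380; N(φ) = a/√(1−e²sin²φ) = 6384919.744 m.
X = (N+h)·cosφ·cosλ = 548693.989 m; Y = (N+h)·cosφ·sinλ = -5247343.089 m; Z = (N(1−e²)+h)·sinφ = 3571969.762 m.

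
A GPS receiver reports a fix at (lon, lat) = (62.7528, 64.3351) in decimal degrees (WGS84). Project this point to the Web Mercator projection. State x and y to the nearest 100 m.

x 6985600 m, y 9435400 m

Web Mercator is spherical with R = a = 6378137 m.
x = R·λ = 6378137 × 1.095242975 = 6985609.742 m.
y = R·ln tan(π/4 + φ/2) = 6378137 × 1.479330707 = 9435373.915 m.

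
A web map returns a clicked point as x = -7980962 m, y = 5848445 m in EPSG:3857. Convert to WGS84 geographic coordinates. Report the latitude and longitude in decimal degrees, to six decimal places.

lat 46.423301°, lon -71.694201°

R = 6378137 m. λ = x/R = -71.69420147°.
φ = 2·arctan(exp(y/R)) − 90° = 2·arctan(2.50165) − 90° = 46.42330138°.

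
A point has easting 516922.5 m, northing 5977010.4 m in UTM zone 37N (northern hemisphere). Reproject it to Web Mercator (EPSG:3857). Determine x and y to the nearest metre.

Unproject from UTM 37N (λ₀ = 39°) → φ = 53.94120040°, λ = 39.25780061°.
Web Mercator (R = 6378137 m): x = 4370158.374 m, y = 7159028.210 m.

x 4370158 m, y 7159028 m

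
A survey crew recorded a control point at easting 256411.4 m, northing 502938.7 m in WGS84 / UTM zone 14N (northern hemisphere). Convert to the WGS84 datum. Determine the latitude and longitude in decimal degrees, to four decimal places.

lat 4.5468°, lon -101.1954°

Zone 14N: λ₀ = -99°, k₀ = 0.9996, false easting 500000 m.
Meridian distance M = (N − FN)/k₀ = 503140.0 m.
Inverse transverse Mercator on WGS84 gives φ = 4.54680015°, λ = -101.19539977°.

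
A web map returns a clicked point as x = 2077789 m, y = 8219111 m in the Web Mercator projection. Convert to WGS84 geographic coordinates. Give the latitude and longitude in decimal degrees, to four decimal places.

lat 59.1787°, lon 18.6651°

R = 6378137 m. λ = x/R = 18.66509616°.
φ = 2·arctan(exp(y/R)) − 90° = 2·arctan(3.62784) − 90° = 59.17869785°.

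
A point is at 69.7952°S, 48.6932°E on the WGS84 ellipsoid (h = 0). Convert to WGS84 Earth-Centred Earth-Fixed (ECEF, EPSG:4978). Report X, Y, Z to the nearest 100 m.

X 1458400 m, Y 1659700 m, Z -5963200 m

WGS84: a = 6378137 m, e² = 0.006694380; N(φ) = a/√(1−e²sin²φ) = 6397022.789 m.
X = (N+h)·cosφ·cosλ = 1458393.707 m; Y = (N+h)·cosφ·sinλ = 1659657.427 m; Z = (N(1−e²)+h)·sinφ = -5963187.301 m.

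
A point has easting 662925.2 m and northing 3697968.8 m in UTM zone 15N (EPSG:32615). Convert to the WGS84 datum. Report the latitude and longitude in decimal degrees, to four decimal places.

lat 33.4087°, lon -91.2479°

Zone 15N: λ₀ = -93°, k₀ = 0.9996, false easting 500000 m.
Meridian distance M = (N − FN)/k₀ = 3699448.6 m.
Inverse transverse Mercator on WGS84 gives φ = 33.40869963°, λ = -91.24789981°.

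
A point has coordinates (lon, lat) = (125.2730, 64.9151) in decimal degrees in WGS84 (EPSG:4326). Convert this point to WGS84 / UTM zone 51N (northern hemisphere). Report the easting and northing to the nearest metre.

E 607509 m, N 7200924 m

Zone 51 central meridian λ₀ = 6×51 − 183 = 123°; Δλ = +2.2730°.
Transverse Mercator on WGS84 with k₀ = 0.9996 gives E = 607509.106 m, N = 7200924.422 m.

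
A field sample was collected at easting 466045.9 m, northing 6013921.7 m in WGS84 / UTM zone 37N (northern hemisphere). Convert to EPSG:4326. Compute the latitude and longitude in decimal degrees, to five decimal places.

Zone 37N: λ₀ = 39°, k₀ = 0.9996, false easting 500000 m.
Meridian distance M = (N − FN)/k₀ = 6016328.2 m.
Inverse transverse Mercator on WGS84 gives φ = 54.27209958°, λ = 38.47860019°.

lat 54.27210°, lon 38.47860°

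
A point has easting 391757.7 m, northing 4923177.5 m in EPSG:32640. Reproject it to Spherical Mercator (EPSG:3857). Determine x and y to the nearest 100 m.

Unproject from UTM 40N (λ₀ = 57°) → φ = 44.45379987°, λ = 55.63949967°.
Web Mercator (R = 6378137 m): x = 6193760.772 m, y = 5535939.442 m.

x 6193800 m, y 5535900 m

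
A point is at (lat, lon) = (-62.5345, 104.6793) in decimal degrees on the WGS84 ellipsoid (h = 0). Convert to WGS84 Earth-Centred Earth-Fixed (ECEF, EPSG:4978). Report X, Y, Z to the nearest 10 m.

WGS84: a = 6378137 m, e² = 0.006694380; N(φ) = a/√(1−e²sin²φ) = 6395011.268 m.
X = (N+h)·cosφ·cosλ = -747421.049 m; Y = (N+h)·cosφ·sinλ = 2853198.840 m; Z = (N(1−e²)+h)·sinφ = -5636235.899 m.

X -747420 m, Y 2853200 m, Z -5636240 m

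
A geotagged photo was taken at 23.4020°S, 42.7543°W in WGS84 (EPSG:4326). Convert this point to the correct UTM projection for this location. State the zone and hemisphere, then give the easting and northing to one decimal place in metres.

Longitude -42.7543° lies in the 6° band [-48°, -42°), giving zone 23; latitude is south of the equator, so 23S.
Zone 23 central meridian λ₀ = 6×23 − 183 = -45°; Δλ = +2.2457°.
Transverse Mercator on WGS84 with k₀ = 0.9996 gives E = 729496.099 m, N = 7410190.867 m.

Zone 23S: E 729496.1 m, N 7410190.9 m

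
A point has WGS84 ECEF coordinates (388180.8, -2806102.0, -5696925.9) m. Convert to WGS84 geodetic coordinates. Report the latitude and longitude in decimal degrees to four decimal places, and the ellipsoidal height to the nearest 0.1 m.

λ = atan2(Y, X) = -82.12400099°; p = √(X²+Y²) = 2832824.2 m.
Bowring's method on WGS84 (a = 6378137 m, b = 6356752.314 m) gives φ = -63.71399991°, h = 1403.675 m.

lat -63.7140°, lon -82.1240°, h 1403.7 m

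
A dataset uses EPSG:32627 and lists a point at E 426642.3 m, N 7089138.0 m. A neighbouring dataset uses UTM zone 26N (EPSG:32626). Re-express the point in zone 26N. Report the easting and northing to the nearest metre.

UTM 27N → geographic: φ = 63.92160029°, λ = -22.49569938°.
UTM 26N (λ₀ = -27°) forward: E = 720792.501 m, N = 7096078.721 m.

E 720793 m, N 7096079 m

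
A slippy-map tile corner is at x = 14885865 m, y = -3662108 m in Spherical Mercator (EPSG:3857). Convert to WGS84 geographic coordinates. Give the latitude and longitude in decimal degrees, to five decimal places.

lat -31.22580°, lon 133.72200°

R = 6378137 m. λ = x/R = 133.72200047°.
φ = 2·arctan(exp(y/R)) − 90° = 2·arctan(0.56317) − 90° = -31.22579676°.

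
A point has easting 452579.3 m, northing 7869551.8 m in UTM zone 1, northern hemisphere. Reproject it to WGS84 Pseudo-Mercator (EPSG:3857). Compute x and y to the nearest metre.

Unproject from UTM 1N (λ₀ = -177°) → φ = 70.92510038°, λ = -178.30020033°.
Web Mercator (R = 6378137 m): x = -19848287.509 m, y = 11376710.684 m.

x -19848288 m, y 11376711 m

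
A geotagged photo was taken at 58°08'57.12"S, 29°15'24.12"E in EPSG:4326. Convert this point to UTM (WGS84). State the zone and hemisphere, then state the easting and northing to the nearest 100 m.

Longitude 29.2567° lies in the 6° band [24°, 30°), giving zone 35; latitude is south of the equator, so 35S.
Zone 35 central meridian λ₀ = 6×35 − 183 = 27°; Δλ = +2.2567°.
Transverse Mercator on WGS84 with k₀ = 0.9996 gives E = 632821.252 m, N = 3552456.453 m.

Zone 35S: E 632800 m, N 3552500 m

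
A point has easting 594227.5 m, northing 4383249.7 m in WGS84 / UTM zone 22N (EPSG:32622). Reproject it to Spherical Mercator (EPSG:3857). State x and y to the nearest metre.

Unproject from UTM 22N (λ₀ = -51°) → φ = 39.59379966°, λ = -49.90260015°.
Web Mercator (R = 6378137 m): x = -5555132.038 m, y = 4807088.742 m.

x -5555132 m, y 4807089 m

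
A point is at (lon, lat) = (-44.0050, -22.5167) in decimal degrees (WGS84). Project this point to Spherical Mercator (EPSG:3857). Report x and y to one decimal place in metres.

x -4898614.2 m, y -2573675.4 m

Web Mercator is spherical with R = a = 6378137 m.
x = R·λ = 6378137 × -0.768032137 = -4898614.192 m.
y = R·ln tan(π/4 + φ/2) = 6378137 × -0.403515223 = -2573675.374 m.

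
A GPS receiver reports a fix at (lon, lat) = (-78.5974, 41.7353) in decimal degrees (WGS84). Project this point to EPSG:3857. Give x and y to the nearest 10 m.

Web Mercator is spherical with R = a = 6378137 m.
x = R·λ = 6378137 × -1.371783414 = -8749422.546 m.
y = R·ln tan(π/4 + φ/2) = 6378137 × 0.802963431 = 5121410.768 m.

x -8749420 m, y 5121410 m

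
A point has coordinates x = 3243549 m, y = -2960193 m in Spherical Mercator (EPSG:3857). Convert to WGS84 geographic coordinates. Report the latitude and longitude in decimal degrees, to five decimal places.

R = 6378137 m. λ = x/R = 29.13729641°.
φ = 2·arctan(exp(y/R)) − 90° = 2·arctan(0.62869) − 90° = -25.68560018°.

lat -25.68560°, lon 29.13730°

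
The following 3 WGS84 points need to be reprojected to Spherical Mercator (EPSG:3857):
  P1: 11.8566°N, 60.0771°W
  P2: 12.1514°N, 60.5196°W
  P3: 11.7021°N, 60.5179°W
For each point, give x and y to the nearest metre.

P1: x -6687752 m, y 1329393 m; P2: x -6737011 m, y 1362944 m; P3: x -6736822 m, y 1311824 m

Web Mercator: x = R·λ, y = R·ln tan(π/4+φ/2), R = 6378137 m.
P1 (11.8566°, -60.0771°) → (-6687752.180, 1329392.888) m.
P2 (12.1514°, -60.5196°) → (-6737011.055, 1362943.563) m.
P3 (11.7021°, -60.5179°) → (-6736821.812, 1311824.039) m.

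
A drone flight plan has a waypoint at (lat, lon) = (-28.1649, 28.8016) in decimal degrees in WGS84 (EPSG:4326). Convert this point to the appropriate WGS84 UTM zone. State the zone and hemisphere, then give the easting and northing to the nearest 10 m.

Longitude 28.8016° lies in the 6° band [24°, 30°), giving zone 35; latitude is south of the equator, so 35S.
Zone 35 central meridian λ₀ = 6×35 − 183 = 27°; Δλ = +1.8016°.
Transverse Mercator on WGS84 with k₀ = 0.9996 gives E = 676883.748 m, N = 6883217.673 m.

Zone 35S: E 676880 m, N 6883220 m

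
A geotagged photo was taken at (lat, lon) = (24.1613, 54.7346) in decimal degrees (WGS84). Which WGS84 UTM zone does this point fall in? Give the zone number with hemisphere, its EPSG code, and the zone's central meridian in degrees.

UTM zone = ⌊(λ + 180)/6⌋ + 1; 54.7346° ∈ [54°, 60°) → zone 40.
Hemisphere: N (φ ≥ 0).
Central meridian λ₀ = 6×40 − 183 = 57°.
EPSG code: 32640.

Zone 40N (EPSG:32640), central meridian 57°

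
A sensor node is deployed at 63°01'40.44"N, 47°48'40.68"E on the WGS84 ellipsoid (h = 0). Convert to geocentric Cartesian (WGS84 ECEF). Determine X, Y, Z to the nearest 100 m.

WGS84: a = 6378137 m, e² = 0.006694380; N(φ) = a/√(1−e²sin²φ) = 6395162.016 m.
X = (N+h)·cosφ·cosλ = 1947947.271 m; Y = (N+h)·cosφ·sinλ = 2149138.155 m; Z = (N(1−e²)+h)·sinφ = 5661389.263 m.

X 1947900 m, Y 2149100 m, Z 5661400 m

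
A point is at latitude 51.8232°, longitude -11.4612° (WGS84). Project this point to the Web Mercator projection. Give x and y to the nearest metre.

Web Mercator is spherical with R = a = 6378137 m.
x = R·λ = 6378137 × -0.200035676 = -1275854.948 m.
y = R·ln tan(π/4 + φ/2) = 6378137 × 1.061159498 = 6768220.660 m.

x -1275855 m, y 6768221 m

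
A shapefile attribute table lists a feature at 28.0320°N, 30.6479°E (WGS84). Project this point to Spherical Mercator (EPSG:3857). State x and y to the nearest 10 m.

Web Mercator is spherical with R = a = 6378137 m.
x = R·λ = 6378137 × 0.534906764 = 3411708.622 m.
y = R·ln tan(π/4 + φ/2) = 6378137 × 0.510024927 = 3253008.857 m.

x 3411710 m, y 3253010 m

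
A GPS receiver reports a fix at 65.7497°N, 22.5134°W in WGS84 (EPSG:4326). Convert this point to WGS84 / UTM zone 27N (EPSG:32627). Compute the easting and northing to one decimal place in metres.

Zone 27 central meridian λ₀ = 6×27 − 183 = -21°; Δλ = -1.5134°.
Transverse Mercator on WGS84 with k₀ = 0.9996 gives E = 430644.767 m, N = 7292846.563 m.

E 430644.8 m, N 7292846.6 m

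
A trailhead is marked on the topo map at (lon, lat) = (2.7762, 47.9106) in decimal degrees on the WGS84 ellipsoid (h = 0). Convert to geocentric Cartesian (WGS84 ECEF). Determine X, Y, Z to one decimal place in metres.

WGS84: a = 6378137 m, e² = 0.006694380; N(φ) = a/√(1−e²sin²φ) = 6389926.673 m.
X = (N+h)·cosφ·cosλ = 4278072.831 m; Y = (N+h)·cosφ·sinλ = 207451.392 m; Z = (N(1−e²)+h)·sinφ = 4710219.186 m.

X 4278072.8 m, Y 207451.4 m, Z 4710219.2 m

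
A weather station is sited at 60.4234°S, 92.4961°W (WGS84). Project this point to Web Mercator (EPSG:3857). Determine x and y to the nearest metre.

Web Mercator is spherical with R = a = 6378137 m.
x = R·λ = 6378137 × -1.614361490 = -10296618.752 m.
y = R·ln tan(π/4 + φ/2) = 6378137 × -1.331832881 = -8494612.573 m.

x -10296619 m, y -8494613 m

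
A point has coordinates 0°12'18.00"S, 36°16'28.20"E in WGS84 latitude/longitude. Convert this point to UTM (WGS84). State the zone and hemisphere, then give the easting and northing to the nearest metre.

Longitude 36.2745° lies in the 6° band [36°, 42°), giving zone 37; latitude is south of the equator, so 37S.
Zone 37 central meridian λ₀ = 6×37 − 183 = 39°; Δλ = -2.7255°.
Transverse Mercator on WGS84 with k₀ = 0.9996 gives E = 196606.806 m, N = 9977315.506 m.

Zone 37S: E 196607 m, N 9977316 m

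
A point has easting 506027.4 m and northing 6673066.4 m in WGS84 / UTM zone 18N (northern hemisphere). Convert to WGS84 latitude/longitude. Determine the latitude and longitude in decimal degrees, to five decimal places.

lat 60.19440°, lon -74.89130°

Zone 18N: λ₀ = -75°, k₀ = 0.9996, false easting 500000 m.
Meridian distance M = (N − FN)/k₀ = 6675736.7 m.
Inverse transverse Mercator on WGS84 gives φ = 60.19440038°, λ = -74.89130047°.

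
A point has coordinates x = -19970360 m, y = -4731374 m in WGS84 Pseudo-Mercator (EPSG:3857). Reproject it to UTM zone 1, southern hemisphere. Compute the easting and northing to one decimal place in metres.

E 292642.6 m, N 5672976.1 m

Web Mercator inverse (R = 6378137 m) → φ = -39.06770236°, λ = -179.39679617°.
UTM 1S forward: E = 292642.579 m, N = 5672976.085 m.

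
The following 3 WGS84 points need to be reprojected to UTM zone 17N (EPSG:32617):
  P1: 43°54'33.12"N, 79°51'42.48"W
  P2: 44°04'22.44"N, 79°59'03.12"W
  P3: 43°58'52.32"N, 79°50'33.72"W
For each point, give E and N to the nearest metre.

UTM zone 17N: λ₀ = -81°, k₀ = 0.9996.
P1 (43.9092°, -79.8618°) → (591393.465, 4862417.570) m.
P2 (44.0729°, -79.9842°) → (581341.223, 4880471.306) m.
P3 (43.9812°, -79.8427°) → (592815.027, 4870435.746) m.

P1: E 591393 m, N 4862418 m; P2: E 581341 m, N 4880471 m; P3: E 592815 m, N 4870436 m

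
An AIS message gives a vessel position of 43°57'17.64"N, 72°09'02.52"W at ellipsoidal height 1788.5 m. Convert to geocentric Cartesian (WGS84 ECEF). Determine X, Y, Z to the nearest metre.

X 1410041 m, Y -4378815 m, Z 4405727 m

WGS84: a = 6378137 m, e² = 0.006694380; N(φ) = a/√(1−e²sin²φ) = 6388447.037 m.
X = (N+h)·cosφ·cosλ = 1410041.097 m; Y = (N+h)·cosφ·sinλ = -4378815.391 m; Z = (N(1−e²)+h)·sinφ = 4405726.912 m.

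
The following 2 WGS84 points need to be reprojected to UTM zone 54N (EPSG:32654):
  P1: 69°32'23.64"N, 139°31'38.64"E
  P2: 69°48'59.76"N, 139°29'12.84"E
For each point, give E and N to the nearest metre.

UTM zone 54N: λ₀ = 141°, k₀ = 0.9996.
P1 (69.5399°, 139.5274°) → (442556.424, 7715257.004) m.
P2 (69.8166°, 139.4869°) → (441740.975, 7746143.140) m.

P1: E 442556 m, N 7715257 m; P2: E 441741 m, N 7746143 m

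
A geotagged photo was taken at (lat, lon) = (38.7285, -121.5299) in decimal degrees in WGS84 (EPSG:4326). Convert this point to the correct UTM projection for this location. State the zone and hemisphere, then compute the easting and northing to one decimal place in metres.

Longitude -121.5299° lies in the 6° band [-126°, -120°), giving zone 10; latitude is north of the equator, so 10N.
Zone 10 central meridian λ₀ = 6×10 − 183 = -123°; Δλ = +1.4701°.
Transverse Mercator on WGS84 with k₀ = 0.9996 gives E = 627786.671 m, N = 4287674.412 m.

Zone 10N: E 627786.7 m, N 4287674.4 m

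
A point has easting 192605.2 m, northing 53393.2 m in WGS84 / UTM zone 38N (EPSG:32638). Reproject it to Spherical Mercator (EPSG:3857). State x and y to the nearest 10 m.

x 4701970 m, y 53710 m

Unproject from UTM 38N (λ₀ = 45°) → φ = 0.48250019°, λ = 42.23850007°.
Web Mercator (R = 6378137 m): x = 4701968.320 m, y = 53712.311 m.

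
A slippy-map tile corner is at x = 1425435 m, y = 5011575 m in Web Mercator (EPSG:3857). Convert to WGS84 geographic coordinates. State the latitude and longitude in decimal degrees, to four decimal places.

R = 6378137 m. λ = x/R = 12.80490047°.
φ = 2·arctan(exp(y/R)) − 90° = 2·arctan(2.19404) − 90° = 40.99480207°.

lat 40.9948°, lon 12.8049°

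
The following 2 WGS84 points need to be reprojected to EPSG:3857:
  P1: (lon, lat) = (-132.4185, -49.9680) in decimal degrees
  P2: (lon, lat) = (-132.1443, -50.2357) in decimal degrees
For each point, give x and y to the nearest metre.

P1: x -14740760 m, y -6440736 m; P2: x -14710236 m, y -6487195 m

Web Mercator: x = R·λ, y = R·ln tan(π/4+φ/2), R = 6378137 m.
P1 (-49.9680°, -132.4185°) → (-14740759.992, -6440735.848) m.
P2 (-50.2357°, -132.1443°) → (-14710236.187, -6487195.432) m.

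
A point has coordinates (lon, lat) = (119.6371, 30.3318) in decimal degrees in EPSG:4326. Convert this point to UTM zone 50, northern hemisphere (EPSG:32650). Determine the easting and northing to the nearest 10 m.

Zone 50 central meridian λ₀ = 6×50 − 183 = 117°; Δλ = +2.6371°.
Transverse Mercator on WGS84 with k₀ = 0.9996 gives E = 753536.010 m, N = 3358500.249 m.

E 753540 m, N 3358500 m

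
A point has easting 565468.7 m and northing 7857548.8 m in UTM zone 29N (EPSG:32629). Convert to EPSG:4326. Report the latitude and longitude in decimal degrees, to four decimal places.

lat 70.8134°, lon -7.2149°

Zone 29N: λ₀ = -9°, k₀ = 0.9996, false easting 500000 m.
Meridian distance M = (N − FN)/k₀ = 7860693.1 m.
Inverse transverse Mercator on WGS84 gives φ = 70.81339969°, λ = -7.21489922°.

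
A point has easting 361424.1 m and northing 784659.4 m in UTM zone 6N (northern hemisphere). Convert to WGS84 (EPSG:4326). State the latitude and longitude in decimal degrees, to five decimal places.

lat 7.09700°, lon -148.25480°

Zone 6N: λ₀ = -147°, k₀ = 0.9996, false easting 500000 m.
Meridian distance M = (N − FN)/k₀ = 784973.4 m.
Inverse transverse Mercator on WGS84 gives φ = 7.09699998°, λ = -148.25479960°.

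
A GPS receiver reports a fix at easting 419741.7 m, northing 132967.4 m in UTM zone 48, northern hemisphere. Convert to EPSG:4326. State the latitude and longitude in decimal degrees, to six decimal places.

lat 1.202900°, lon 104.278600°

Zone 48N: λ₀ = 105°, k₀ = 0.9996, false easting 500000 m.
Meridian distance M = (N − FN)/k₀ = 133020.6 m.
Inverse transverse Mercator on WGS84 gives φ = 1.20290004°, λ = 104.27860017°.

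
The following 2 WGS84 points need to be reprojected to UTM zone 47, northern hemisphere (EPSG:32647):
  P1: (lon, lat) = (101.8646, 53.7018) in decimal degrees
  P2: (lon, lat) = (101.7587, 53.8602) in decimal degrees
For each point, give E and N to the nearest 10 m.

UTM zone 47N: λ₀ = 99°, k₀ = 0.9996.
P1 (53.7018°, 101.8646°) → (689089.100, 5954155.613) m.
P2 (53.8602°, 101.7587°) → (681415.557, 5971495.843) m.

P1: E 689090 m, N 5954160 m; P2: E 681420 m, N 5971500 m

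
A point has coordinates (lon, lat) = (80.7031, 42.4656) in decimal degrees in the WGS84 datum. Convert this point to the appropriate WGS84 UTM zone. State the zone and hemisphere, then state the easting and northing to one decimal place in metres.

Longitude 80.7031° lies in the 6° band [78°, 84°), giving zone 44; latitude is north of the equator, so 44N.
Zone 44 central meridian λ₀ = 6×44 − 183 = 81°; Δλ = -0.2969°.
Transverse Mercator on WGS84 with k₀ = 0.9996 gives E = 475591.498 m, N = 4701516.062 m.

Zone 44N: E 475591.5 m, N 4701516.1 m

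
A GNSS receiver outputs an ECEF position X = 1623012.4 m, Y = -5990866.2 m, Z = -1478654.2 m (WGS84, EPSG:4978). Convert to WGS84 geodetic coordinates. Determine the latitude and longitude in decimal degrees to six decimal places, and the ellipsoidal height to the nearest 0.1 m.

lat -13.486800°, lon -74.841600°, h 3539.3 m

λ = atan2(Y, X) = -74.84160042°; p = √(X²+Y²) = 6206822.6 m.
Bowring's method on WGS84 (a = 6378137 m, b = 6356752.314 m) gives φ = -13.48680029°, h = 3539.304 m.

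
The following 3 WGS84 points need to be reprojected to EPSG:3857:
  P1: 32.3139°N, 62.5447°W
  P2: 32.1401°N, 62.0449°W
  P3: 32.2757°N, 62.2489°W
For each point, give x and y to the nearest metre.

Web Mercator: x = R·λ, y = R·ln tan(π/4+φ/2), R = 6378137 m.
P1 (32.3139°, -62.5447°) → (-6962444.156, 3804585.778) m.
P2 (32.1401°, -62.0449°) → (-6906806.674, 3781715.011) m.
P3 (32.2757°, -62.2489°) → (-6929515.850, 3799555.194) m.

P1: x -6962444 m, y 3804586 m; P2: x -6906807 m, y 3781715 m; P3: x -6929516 m, y 3799555 m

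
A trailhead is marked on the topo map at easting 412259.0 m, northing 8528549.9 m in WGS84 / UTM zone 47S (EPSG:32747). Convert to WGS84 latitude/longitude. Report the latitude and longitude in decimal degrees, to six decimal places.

lat -13.309000°, lon 98.189900°

Zone 47S: λ₀ = 99°, k₀ = 0.9996, false easting 500000 m, false northing 10000000 m.
Meridian distance M = (N − FN)/k₀ = -1472038.9 m.
Inverse transverse Mercator on WGS84 gives φ = -13.30900023°, λ = 98.18990023°.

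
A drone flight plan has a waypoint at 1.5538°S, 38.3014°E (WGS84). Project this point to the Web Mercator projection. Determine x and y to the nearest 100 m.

Web Mercator is spherical with R = a = 6378137 m.
x = R·λ = 6378137 × 0.668485538 = 4263692.345 m.
y = R·ln tan(π/4 + φ/2) = 6378137 × -0.027122251 = -172989.430 m.

x 4263700 m, y -173000 m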